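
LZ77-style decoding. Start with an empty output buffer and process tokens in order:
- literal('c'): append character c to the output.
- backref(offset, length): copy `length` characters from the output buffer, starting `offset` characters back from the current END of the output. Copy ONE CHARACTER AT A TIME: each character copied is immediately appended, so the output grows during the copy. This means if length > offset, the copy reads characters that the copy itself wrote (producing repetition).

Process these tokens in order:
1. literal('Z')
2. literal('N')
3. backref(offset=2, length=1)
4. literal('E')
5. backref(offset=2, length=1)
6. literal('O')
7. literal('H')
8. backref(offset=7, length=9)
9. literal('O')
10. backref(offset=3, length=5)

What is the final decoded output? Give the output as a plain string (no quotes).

Token 1: literal('Z'). Output: "Z"
Token 2: literal('N'). Output: "ZN"
Token 3: backref(off=2, len=1). Copied 'Z' from pos 0. Output: "ZNZ"
Token 4: literal('E'). Output: "ZNZE"
Token 5: backref(off=2, len=1). Copied 'Z' from pos 2. Output: "ZNZEZ"
Token 6: literal('O'). Output: "ZNZEZO"
Token 7: literal('H'). Output: "ZNZEZOH"
Token 8: backref(off=7, len=9) (overlapping!). Copied 'ZNZEZOHZN' from pos 0. Output: "ZNZEZOHZNZEZOHZN"
Token 9: literal('O'). Output: "ZNZEZOHZNZEZOHZNO"
Token 10: backref(off=3, len=5) (overlapping!). Copied 'ZNOZN' from pos 14. Output: "ZNZEZOHZNZEZOHZNOZNOZN"

Answer: ZNZEZOHZNZEZOHZNOZNOZN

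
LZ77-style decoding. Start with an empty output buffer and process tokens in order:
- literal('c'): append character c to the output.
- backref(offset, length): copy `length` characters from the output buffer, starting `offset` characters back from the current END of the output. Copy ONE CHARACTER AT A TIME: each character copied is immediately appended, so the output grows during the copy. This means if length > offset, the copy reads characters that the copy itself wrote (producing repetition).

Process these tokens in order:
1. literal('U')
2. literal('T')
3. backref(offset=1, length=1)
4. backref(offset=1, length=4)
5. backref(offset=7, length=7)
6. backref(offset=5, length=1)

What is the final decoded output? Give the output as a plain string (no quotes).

Token 1: literal('U'). Output: "U"
Token 2: literal('T'). Output: "UT"
Token 3: backref(off=1, len=1). Copied 'T' from pos 1. Output: "UTT"
Token 4: backref(off=1, len=4) (overlapping!). Copied 'TTTT' from pos 2. Output: "UTTTTTT"
Token 5: backref(off=7, len=7). Copied 'UTTTTTT' from pos 0. Output: "UTTTTTTUTTTTTT"
Token 6: backref(off=5, len=1). Copied 'T' from pos 9. Output: "UTTTTTTUTTTTTTT"

Answer: UTTTTTTUTTTTTTT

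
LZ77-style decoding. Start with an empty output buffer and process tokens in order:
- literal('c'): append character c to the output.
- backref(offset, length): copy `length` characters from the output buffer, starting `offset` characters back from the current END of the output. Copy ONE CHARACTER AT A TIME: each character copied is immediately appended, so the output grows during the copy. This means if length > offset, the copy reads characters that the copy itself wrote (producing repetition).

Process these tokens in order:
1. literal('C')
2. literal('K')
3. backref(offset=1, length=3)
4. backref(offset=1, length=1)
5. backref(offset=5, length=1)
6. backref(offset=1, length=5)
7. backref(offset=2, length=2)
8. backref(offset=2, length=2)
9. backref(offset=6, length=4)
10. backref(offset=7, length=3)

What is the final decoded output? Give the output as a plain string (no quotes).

Token 1: literal('C'). Output: "C"
Token 2: literal('K'). Output: "CK"
Token 3: backref(off=1, len=3) (overlapping!). Copied 'KKK' from pos 1. Output: "CKKKK"
Token 4: backref(off=1, len=1). Copied 'K' from pos 4. Output: "CKKKKK"
Token 5: backref(off=5, len=1). Copied 'K' from pos 1. Output: "CKKKKKK"
Token 6: backref(off=1, len=5) (overlapping!). Copied 'KKKKK' from pos 6. Output: "CKKKKKKKKKKK"
Token 7: backref(off=2, len=2). Copied 'KK' from pos 10. Output: "CKKKKKKKKKKKKK"
Token 8: backref(off=2, len=2). Copied 'KK' from pos 12. Output: "CKKKKKKKKKKKKKKK"
Token 9: backref(off=6, len=4). Copied 'KKKK' from pos 10. Output: "CKKKKKKKKKKKKKKKKKKK"
Token 10: backref(off=7, len=3). Copied 'KKK' from pos 13. Output: "CKKKKKKKKKKKKKKKKKKKKKK"

Answer: CKKKKKKKKKKKKKKKKKKKKKK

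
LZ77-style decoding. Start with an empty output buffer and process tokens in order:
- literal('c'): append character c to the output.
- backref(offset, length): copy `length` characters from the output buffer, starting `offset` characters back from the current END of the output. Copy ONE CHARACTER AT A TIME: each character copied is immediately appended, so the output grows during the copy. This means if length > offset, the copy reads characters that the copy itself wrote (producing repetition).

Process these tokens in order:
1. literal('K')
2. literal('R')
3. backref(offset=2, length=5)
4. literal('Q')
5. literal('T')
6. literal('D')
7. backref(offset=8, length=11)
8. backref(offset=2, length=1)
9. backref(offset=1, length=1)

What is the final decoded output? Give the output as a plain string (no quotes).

Token 1: literal('K'). Output: "K"
Token 2: literal('R'). Output: "KR"
Token 3: backref(off=2, len=5) (overlapping!). Copied 'KRKRK' from pos 0. Output: "KRKRKRK"
Token 4: literal('Q'). Output: "KRKRKRKQ"
Token 5: literal('T'). Output: "KRKRKRKQT"
Token 6: literal('D'). Output: "KRKRKRKQTD"
Token 7: backref(off=8, len=11) (overlapping!). Copied 'KRKRKQTDKRK' from pos 2. Output: "KRKRKRKQTDKRKRKQTDKRK"
Token 8: backref(off=2, len=1). Copied 'R' from pos 19. Output: "KRKRKRKQTDKRKRKQTDKRKR"
Token 9: backref(off=1, len=1). Copied 'R' from pos 21. Output: "KRKRKRKQTDKRKRKQTDKRKRR"

Answer: KRKRKRKQTDKRKRKQTDKRKRR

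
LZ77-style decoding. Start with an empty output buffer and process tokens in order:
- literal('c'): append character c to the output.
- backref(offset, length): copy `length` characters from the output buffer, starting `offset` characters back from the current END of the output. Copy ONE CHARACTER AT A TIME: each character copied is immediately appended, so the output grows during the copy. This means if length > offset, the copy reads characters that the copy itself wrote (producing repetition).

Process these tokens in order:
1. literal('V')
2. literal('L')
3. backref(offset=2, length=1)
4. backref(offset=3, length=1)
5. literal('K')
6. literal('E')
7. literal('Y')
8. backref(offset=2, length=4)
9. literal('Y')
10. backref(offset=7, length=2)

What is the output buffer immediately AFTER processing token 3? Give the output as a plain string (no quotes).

Answer: VLV

Derivation:
Token 1: literal('V'). Output: "V"
Token 2: literal('L'). Output: "VL"
Token 3: backref(off=2, len=1). Copied 'V' from pos 0. Output: "VLV"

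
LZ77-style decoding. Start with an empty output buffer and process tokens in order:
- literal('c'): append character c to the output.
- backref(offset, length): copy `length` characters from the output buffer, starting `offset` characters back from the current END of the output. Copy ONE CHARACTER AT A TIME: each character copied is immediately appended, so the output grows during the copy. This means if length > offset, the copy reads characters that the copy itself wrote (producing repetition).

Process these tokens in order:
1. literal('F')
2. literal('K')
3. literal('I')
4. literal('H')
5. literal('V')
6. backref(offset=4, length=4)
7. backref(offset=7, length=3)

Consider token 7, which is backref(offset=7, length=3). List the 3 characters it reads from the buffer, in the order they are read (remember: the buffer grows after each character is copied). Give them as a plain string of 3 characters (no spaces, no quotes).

Token 1: literal('F'). Output: "F"
Token 2: literal('K'). Output: "FK"
Token 3: literal('I'). Output: "FKI"
Token 4: literal('H'). Output: "FKIH"
Token 5: literal('V'). Output: "FKIHV"
Token 6: backref(off=4, len=4). Copied 'KIHV' from pos 1. Output: "FKIHVKIHV"
Token 7: backref(off=7, len=3). Buffer before: "FKIHVKIHV" (len 9)
  byte 1: read out[2]='I', append. Buffer now: "FKIHVKIHVI"
  byte 2: read out[3]='H', append. Buffer now: "FKIHVKIHVIH"
  byte 3: read out[4]='V', append. Buffer now: "FKIHVKIHVIHV"

Answer: IHV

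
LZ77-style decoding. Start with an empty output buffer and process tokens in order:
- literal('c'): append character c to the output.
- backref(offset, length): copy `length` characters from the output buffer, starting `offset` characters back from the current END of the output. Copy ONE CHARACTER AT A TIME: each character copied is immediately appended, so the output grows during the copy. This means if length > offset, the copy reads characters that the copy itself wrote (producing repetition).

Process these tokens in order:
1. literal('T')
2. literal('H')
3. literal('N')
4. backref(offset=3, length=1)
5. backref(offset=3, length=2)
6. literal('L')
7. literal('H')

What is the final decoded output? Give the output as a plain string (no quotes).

Token 1: literal('T'). Output: "T"
Token 2: literal('H'). Output: "TH"
Token 3: literal('N'). Output: "THN"
Token 4: backref(off=3, len=1). Copied 'T' from pos 0. Output: "THNT"
Token 5: backref(off=3, len=2). Copied 'HN' from pos 1. Output: "THNTHN"
Token 6: literal('L'). Output: "THNTHNL"
Token 7: literal('H'). Output: "THNTHNLH"

Answer: THNTHNLH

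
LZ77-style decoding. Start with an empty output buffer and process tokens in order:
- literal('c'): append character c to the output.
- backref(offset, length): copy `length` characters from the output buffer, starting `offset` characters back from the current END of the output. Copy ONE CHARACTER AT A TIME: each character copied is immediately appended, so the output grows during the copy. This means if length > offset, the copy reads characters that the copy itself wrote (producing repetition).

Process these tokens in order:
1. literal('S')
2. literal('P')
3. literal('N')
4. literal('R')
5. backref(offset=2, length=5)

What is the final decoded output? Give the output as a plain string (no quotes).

Answer: SPNRNRNRN

Derivation:
Token 1: literal('S'). Output: "S"
Token 2: literal('P'). Output: "SP"
Token 3: literal('N'). Output: "SPN"
Token 4: literal('R'). Output: "SPNR"
Token 5: backref(off=2, len=5) (overlapping!). Copied 'NRNRN' from pos 2. Output: "SPNRNRNRN"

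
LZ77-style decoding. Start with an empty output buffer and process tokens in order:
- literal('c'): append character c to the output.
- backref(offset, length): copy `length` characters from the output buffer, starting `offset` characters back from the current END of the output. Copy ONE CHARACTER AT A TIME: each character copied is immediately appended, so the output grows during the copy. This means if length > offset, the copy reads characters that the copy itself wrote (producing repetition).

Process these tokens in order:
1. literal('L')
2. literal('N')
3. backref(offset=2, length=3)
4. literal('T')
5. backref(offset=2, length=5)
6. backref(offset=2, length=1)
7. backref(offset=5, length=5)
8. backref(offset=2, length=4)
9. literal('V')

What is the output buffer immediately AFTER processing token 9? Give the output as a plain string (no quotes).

Answer: LNLNLTLTLTLTTLTLTLTLTV

Derivation:
Token 1: literal('L'). Output: "L"
Token 2: literal('N'). Output: "LN"
Token 3: backref(off=2, len=3) (overlapping!). Copied 'LNL' from pos 0. Output: "LNLNL"
Token 4: literal('T'). Output: "LNLNLT"
Token 5: backref(off=2, len=5) (overlapping!). Copied 'LTLTL' from pos 4. Output: "LNLNLTLTLTL"
Token 6: backref(off=2, len=1). Copied 'T' from pos 9. Output: "LNLNLTLTLTLT"
Token 7: backref(off=5, len=5). Copied 'TLTLT' from pos 7. Output: "LNLNLTLTLTLTTLTLT"
Token 8: backref(off=2, len=4) (overlapping!). Copied 'LTLT' from pos 15. Output: "LNLNLTLTLTLTTLTLTLTLT"
Token 9: literal('V'). Output: "LNLNLTLTLTLTTLTLTLTLTV"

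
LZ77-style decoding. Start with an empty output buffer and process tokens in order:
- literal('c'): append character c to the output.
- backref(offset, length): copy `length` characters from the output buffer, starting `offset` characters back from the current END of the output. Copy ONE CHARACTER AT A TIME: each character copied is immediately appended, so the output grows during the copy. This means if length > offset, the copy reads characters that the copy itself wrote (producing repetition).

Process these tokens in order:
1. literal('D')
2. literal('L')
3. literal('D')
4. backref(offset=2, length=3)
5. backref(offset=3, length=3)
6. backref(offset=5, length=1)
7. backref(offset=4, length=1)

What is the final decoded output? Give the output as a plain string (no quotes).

Token 1: literal('D'). Output: "D"
Token 2: literal('L'). Output: "DL"
Token 3: literal('D'). Output: "DLD"
Token 4: backref(off=2, len=3) (overlapping!). Copied 'LDL' from pos 1. Output: "DLDLDL"
Token 5: backref(off=3, len=3). Copied 'LDL' from pos 3. Output: "DLDLDLLDL"
Token 6: backref(off=5, len=1). Copied 'D' from pos 4. Output: "DLDLDLLDLD"
Token 7: backref(off=4, len=1). Copied 'L' from pos 6. Output: "DLDLDLLDLDL"

Answer: DLDLDLLDLDL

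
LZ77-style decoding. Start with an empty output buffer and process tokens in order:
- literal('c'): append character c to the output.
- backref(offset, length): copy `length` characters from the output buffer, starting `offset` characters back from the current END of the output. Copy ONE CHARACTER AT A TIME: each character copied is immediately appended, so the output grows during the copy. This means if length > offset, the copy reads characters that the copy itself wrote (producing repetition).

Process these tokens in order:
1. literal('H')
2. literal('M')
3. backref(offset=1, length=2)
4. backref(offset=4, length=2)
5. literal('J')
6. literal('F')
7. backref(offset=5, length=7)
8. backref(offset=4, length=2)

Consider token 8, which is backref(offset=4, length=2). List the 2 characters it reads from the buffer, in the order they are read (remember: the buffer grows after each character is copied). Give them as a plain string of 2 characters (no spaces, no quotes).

Token 1: literal('H'). Output: "H"
Token 2: literal('M'). Output: "HM"
Token 3: backref(off=1, len=2) (overlapping!). Copied 'MM' from pos 1. Output: "HMMM"
Token 4: backref(off=4, len=2). Copied 'HM' from pos 0. Output: "HMMMHM"
Token 5: literal('J'). Output: "HMMMHMJ"
Token 6: literal('F'). Output: "HMMMHMJF"
Token 7: backref(off=5, len=7) (overlapping!). Copied 'MHMJFMH' from pos 3. Output: "HMMMHMJFMHMJFMH"
Token 8: backref(off=4, len=2). Buffer before: "HMMMHMJFMHMJFMH" (len 15)
  byte 1: read out[11]='J', append. Buffer now: "HMMMHMJFMHMJFMHJ"
  byte 2: read out[12]='F', append. Buffer now: "HMMMHMJFMHMJFMHJF"

Answer: JF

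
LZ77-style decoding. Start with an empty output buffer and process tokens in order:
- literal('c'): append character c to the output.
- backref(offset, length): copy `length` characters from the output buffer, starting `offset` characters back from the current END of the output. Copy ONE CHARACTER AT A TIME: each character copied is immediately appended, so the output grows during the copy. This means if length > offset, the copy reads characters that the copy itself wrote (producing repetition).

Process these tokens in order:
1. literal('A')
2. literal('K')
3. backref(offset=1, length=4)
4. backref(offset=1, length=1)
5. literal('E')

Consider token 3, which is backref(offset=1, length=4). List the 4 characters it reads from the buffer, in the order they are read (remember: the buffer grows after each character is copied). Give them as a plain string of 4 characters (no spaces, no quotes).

Answer: KKKK

Derivation:
Token 1: literal('A'). Output: "A"
Token 2: literal('K'). Output: "AK"
Token 3: backref(off=1, len=4). Buffer before: "AK" (len 2)
  byte 1: read out[1]='K', append. Buffer now: "AKK"
  byte 2: read out[2]='K', append. Buffer now: "AKKK"
  byte 3: read out[3]='K', append. Buffer now: "AKKKK"
  byte 4: read out[4]='K', append. Buffer now: "AKKKKK"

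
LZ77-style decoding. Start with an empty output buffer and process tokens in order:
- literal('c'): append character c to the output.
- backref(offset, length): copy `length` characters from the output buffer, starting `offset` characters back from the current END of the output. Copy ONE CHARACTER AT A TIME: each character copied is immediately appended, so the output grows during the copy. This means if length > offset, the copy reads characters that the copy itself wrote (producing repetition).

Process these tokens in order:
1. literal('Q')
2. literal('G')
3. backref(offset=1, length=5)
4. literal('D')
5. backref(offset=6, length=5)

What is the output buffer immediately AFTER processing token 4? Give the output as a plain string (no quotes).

Token 1: literal('Q'). Output: "Q"
Token 2: literal('G'). Output: "QG"
Token 3: backref(off=1, len=5) (overlapping!). Copied 'GGGGG' from pos 1. Output: "QGGGGGG"
Token 4: literal('D'). Output: "QGGGGGGD"

Answer: QGGGGGGD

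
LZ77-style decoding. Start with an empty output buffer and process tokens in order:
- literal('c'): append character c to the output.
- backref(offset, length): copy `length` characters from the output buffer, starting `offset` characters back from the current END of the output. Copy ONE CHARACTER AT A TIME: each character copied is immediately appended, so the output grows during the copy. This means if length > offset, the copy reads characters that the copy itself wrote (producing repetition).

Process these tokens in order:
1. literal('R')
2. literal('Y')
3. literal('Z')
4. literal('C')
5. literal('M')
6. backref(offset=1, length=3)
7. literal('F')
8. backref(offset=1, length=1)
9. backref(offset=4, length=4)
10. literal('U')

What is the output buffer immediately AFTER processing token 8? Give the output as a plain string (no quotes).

Token 1: literal('R'). Output: "R"
Token 2: literal('Y'). Output: "RY"
Token 3: literal('Z'). Output: "RYZ"
Token 4: literal('C'). Output: "RYZC"
Token 5: literal('M'). Output: "RYZCM"
Token 6: backref(off=1, len=3) (overlapping!). Copied 'MMM' from pos 4. Output: "RYZCMMMM"
Token 7: literal('F'). Output: "RYZCMMMMF"
Token 8: backref(off=1, len=1). Copied 'F' from pos 8. Output: "RYZCMMMMFF"

Answer: RYZCMMMMFF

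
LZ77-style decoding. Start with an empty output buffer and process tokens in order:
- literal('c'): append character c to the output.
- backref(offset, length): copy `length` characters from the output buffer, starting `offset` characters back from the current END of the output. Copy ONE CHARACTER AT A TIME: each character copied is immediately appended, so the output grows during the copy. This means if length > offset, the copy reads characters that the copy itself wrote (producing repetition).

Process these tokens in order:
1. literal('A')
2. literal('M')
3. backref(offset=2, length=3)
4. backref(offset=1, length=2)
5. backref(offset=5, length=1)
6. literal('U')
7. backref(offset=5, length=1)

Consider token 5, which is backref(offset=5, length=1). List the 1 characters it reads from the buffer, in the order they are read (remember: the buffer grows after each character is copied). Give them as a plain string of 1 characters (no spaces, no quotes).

Token 1: literal('A'). Output: "A"
Token 2: literal('M'). Output: "AM"
Token 3: backref(off=2, len=3) (overlapping!). Copied 'AMA' from pos 0. Output: "AMAMA"
Token 4: backref(off=1, len=2) (overlapping!). Copied 'AA' from pos 4. Output: "AMAMAAA"
Token 5: backref(off=5, len=1). Buffer before: "AMAMAAA" (len 7)
  byte 1: read out[2]='A', append. Buffer now: "AMAMAAAA"

Answer: A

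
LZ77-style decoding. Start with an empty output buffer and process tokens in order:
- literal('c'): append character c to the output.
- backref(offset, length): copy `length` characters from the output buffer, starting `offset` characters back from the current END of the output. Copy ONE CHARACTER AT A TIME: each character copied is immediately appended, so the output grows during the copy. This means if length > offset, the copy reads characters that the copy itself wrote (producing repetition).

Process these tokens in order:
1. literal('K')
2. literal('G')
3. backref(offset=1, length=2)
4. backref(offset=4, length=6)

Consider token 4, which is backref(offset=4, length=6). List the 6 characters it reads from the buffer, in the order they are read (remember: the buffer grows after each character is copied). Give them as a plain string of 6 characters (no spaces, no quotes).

Answer: KGGGKG

Derivation:
Token 1: literal('K'). Output: "K"
Token 2: literal('G'). Output: "KG"
Token 3: backref(off=1, len=2) (overlapping!). Copied 'GG' from pos 1. Output: "KGGG"
Token 4: backref(off=4, len=6). Buffer before: "KGGG" (len 4)
  byte 1: read out[0]='K', append. Buffer now: "KGGGK"
  byte 2: read out[1]='G', append. Buffer now: "KGGGKG"
  byte 3: read out[2]='G', append. Buffer now: "KGGGKGG"
  byte 4: read out[3]='G', append. Buffer now: "KGGGKGGG"
  byte 5: read out[4]='K', append. Buffer now: "KGGGKGGGK"
  byte 6: read out[5]='G', append. Buffer now: "KGGGKGGGKG"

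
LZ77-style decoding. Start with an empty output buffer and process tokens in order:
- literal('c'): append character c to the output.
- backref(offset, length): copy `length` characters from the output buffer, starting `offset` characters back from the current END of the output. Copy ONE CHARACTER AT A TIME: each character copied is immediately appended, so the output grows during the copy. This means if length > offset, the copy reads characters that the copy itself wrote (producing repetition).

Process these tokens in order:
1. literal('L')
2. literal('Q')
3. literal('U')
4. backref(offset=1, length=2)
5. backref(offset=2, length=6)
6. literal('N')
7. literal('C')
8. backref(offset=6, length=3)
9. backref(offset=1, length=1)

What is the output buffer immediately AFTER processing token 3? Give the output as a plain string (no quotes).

Answer: LQU

Derivation:
Token 1: literal('L'). Output: "L"
Token 2: literal('Q'). Output: "LQ"
Token 3: literal('U'). Output: "LQU"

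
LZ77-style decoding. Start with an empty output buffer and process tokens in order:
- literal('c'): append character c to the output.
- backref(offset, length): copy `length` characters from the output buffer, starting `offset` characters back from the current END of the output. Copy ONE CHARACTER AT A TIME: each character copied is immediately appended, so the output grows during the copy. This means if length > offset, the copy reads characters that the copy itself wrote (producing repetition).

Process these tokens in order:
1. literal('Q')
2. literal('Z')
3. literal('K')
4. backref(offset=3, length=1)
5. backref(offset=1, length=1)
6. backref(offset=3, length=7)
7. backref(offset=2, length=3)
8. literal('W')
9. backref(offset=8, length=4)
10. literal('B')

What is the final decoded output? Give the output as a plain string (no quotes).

Answer: QZKQQKQQKQQKQKQWKQQKB

Derivation:
Token 1: literal('Q'). Output: "Q"
Token 2: literal('Z'). Output: "QZ"
Token 3: literal('K'). Output: "QZK"
Token 4: backref(off=3, len=1). Copied 'Q' from pos 0. Output: "QZKQ"
Token 5: backref(off=1, len=1). Copied 'Q' from pos 3. Output: "QZKQQ"
Token 6: backref(off=3, len=7) (overlapping!). Copied 'KQQKQQK' from pos 2. Output: "QZKQQKQQKQQK"
Token 7: backref(off=2, len=3) (overlapping!). Copied 'QKQ' from pos 10. Output: "QZKQQKQQKQQKQKQ"
Token 8: literal('W'). Output: "QZKQQKQQKQQKQKQW"
Token 9: backref(off=8, len=4). Copied 'KQQK' from pos 8. Output: "QZKQQKQQKQQKQKQWKQQK"
Token 10: literal('B'). Output: "QZKQQKQQKQQKQKQWKQQKB"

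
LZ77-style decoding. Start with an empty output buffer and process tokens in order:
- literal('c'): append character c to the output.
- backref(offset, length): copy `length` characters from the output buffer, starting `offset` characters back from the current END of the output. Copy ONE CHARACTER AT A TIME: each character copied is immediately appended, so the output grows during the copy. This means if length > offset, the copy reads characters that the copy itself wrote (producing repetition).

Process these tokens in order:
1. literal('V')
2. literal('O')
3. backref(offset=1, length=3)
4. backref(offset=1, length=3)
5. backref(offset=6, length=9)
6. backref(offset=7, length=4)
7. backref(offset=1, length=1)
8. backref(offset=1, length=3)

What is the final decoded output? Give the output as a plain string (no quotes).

Answer: VOOOOOOOOOOOOOOOOOOOOOOOO

Derivation:
Token 1: literal('V'). Output: "V"
Token 2: literal('O'). Output: "VO"
Token 3: backref(off=1, len=3) (overlapping!). Copied 'OOO' from pos 1. Output: "VOOOO"
Token 4: backref(off=1, len=3) (overlapping!). Copied 'OOO' from pos 4. Output: "VOOOOOOO"
Token 5: backref(off=6, len=9) (overlapping!). Copied 'OOOOOOOOO' from pos 2. Output: "VOOOOOOOOOOOOOOOO"
Token 6: backref(off=7, len=4). Copied 'OOOO' from pos 10. Output: "VOOOOOOOOOOOOOOOOOOOO"
Token 7: backref(off=1, len=1). Copied 'O' from pos 20. Output: "VOOOOOOOOOOOOOOOOOOOOO"
Token 8: backref(off=1, len=3) (overlapping!). Copied 'OOO' from pos 21. Output: "VOOOOOOOOOOOOOOOOOOOOOOOO"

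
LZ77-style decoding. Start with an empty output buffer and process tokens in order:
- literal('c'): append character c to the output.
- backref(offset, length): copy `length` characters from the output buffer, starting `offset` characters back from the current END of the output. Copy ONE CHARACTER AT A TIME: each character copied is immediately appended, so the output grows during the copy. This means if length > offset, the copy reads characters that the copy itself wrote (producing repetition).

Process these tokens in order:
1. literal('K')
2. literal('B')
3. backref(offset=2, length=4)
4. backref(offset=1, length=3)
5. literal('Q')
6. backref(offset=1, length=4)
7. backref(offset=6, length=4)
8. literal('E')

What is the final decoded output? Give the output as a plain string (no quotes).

Token 1: literal('K'). Output: "K"
Token 2: literal('B'). Output: "KB"
Token 3: backref(off=2, len=4) (overlapping!). Copied 'KBKB' from pos 0. Output: "KBKBKB"
Token 4: backref(off=1, len=3) (overlapping!). Copied 'BBB' from pos 5. Output: "KBKBKBBBB"
Token 5: literal('Q'). Output: "KBKBKBBBBQ"
Token 6: backref(off=1, len=4) (overlapping!). Copied 'QQQQ' from pos 9. Output: "KBKBKBBBBQQQQQ"
Token 7: backref(off=6, len=4). Copied 'BQQQ' from pos 8. Output: "KBKBKBBBBQQQQQBQQQ"
Token 8: literal('E'). Output: "KBKBKBBBBQQQQQBQQQE"

Answer: KBKBKBBBBQQQQQBQQQE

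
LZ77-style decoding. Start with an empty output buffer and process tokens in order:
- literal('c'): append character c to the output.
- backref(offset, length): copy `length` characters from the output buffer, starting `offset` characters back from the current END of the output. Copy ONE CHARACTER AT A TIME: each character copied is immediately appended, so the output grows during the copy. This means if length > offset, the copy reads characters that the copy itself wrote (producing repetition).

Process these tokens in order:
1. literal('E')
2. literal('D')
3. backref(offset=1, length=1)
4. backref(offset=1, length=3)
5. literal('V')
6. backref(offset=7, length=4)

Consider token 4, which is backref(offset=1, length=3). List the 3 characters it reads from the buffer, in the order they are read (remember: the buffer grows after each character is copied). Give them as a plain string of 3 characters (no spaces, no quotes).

Token 1: literal('E'). Output: "E"
Token 2: literal('D'). Output: "ED"
Token 3: backref(off=1, len=1). Copied 'D' from pos 1. Output: "EDD"
Token 4: backref(off=1, len=3). Buffer before: "EDD" (len 3)
  byte 1: read out[2]='D', append. Buffer now: "EDDD"
  byte 2: read out[3]='D', append. Buffer now: "EDDDD"
  byte 3: read out[4]='D', append. Buffer now: "EDDDDD"

Answer: DDD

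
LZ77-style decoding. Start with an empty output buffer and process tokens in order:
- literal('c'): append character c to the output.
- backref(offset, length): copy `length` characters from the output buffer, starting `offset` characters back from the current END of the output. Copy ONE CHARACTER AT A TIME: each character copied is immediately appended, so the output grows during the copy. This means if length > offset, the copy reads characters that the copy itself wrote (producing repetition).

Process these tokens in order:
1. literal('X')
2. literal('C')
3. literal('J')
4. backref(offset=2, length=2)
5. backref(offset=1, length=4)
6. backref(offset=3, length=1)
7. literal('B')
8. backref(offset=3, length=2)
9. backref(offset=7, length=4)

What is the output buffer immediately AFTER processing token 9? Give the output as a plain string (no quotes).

Answer: XCJCJJJJJJBJJJJJJ

Derivation:
Token 1: literal('X'). Output: "X"
Token 2: literal('C'). Output: "XC"
Token 3: literal('J'). Output: "XCJ"
Token 4: backref(off=2, len=2). Copied 'CJ' from pos 1. Output: "XCJCJ"
Token 5: backref(off=1, len=4) (overlapping!). Copied 'JJJJ' from pos 4. Output: "XCJCJJJJJ"
Token 6: backref(off=3, len=1). Copied 'J' from pos 6. Output: "XCJCJJJJJJ"
Token 7: literal('B'). Output: "XCJCJJJJJJB"
Token 8: backref(off=3, len=2). Copied 'JJ' from pos 8. Output: "XCJCJJJJJJBJJ"
Token 9: backref(off=7, len=4). Copied 'JJJJ' from pos 6. Output: "XCJCJJJJJJBJJJJJJ"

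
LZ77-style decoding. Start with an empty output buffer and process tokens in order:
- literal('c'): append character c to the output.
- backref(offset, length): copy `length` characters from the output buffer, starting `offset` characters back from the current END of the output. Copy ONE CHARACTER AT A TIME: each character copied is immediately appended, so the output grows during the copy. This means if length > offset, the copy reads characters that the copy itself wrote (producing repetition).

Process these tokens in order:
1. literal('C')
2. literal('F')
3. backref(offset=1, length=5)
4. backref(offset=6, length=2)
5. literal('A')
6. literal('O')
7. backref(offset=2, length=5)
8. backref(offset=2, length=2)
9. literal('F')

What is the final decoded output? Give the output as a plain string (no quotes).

Token 1: literal('C'). Output: "C"
Token 2: literal('F'). Output: "CF"
Token 3: backref(off=1, len=5) (overlapping!). Copied 'FFFFF' from pos 1. Output: "CFFFFFF"
Token 4: backref(off=6, len=2). Copied 'FF' from pos 1. Output: "CFFFFFFFF"
Token 5: literal('A'). Output: "CFFFFFFFFA"
Token 6: literal('O'). Output: "CFFFFFFFFAO"
Token 7: backref(off=2, len=5) (overlapping!). Copied 'AOAOA' from pos 9. Output: "CFFFFFFFFAOAOAOA"
Token 8: backref(off=2, len=2). Copied 'OA' from pos 14. Output: "CFFFFFFFFAOAOAOAOA"
Token 9: literal('F'). Output: "CFFFFFFFFAOAOAOAOAF"

Answer: CFFFFFFFFAOAOAOAOAF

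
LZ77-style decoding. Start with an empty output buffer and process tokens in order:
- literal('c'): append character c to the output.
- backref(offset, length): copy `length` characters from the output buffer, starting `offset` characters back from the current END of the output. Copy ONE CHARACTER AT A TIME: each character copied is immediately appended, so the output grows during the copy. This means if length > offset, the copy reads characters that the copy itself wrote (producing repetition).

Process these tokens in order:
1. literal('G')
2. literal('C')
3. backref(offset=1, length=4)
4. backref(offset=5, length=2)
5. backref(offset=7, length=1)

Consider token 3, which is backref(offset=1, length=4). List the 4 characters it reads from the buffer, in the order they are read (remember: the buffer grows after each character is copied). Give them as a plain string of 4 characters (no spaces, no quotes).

Token 1: literal('G'). Output: "G"
Token 2: literal('C'). Output: "GC"
Token 3: backref(off=1, len=4). Buffer before: "GC" (len 2)
  byte 1: read out[1]='C', append. Buffer now: "GCC"
  byte 2: read out[2]='C', append. Buffer now: "GCCC"
  byte 3: read out[3]='C', append. Buffer now: "GCCCC"
  byte 4: read out[4]='C', append. Buffer now: "GCCCCC"

Answer: CCCC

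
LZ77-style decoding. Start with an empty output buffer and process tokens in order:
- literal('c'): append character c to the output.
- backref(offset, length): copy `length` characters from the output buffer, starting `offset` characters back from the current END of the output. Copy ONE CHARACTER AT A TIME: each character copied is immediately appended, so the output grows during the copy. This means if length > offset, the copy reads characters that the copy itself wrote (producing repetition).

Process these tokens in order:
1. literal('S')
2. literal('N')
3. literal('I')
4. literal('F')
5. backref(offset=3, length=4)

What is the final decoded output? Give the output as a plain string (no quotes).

Token 1: literal('S'). Output: "S"
Token 2: literal('N'). Output: "SN"
Token 3: literal('I'). Output: "SNI"
Token 4: literal('F'). Output: "SNIF"
Token 5: backref(off=3, len=4) (overlapping!). Copied 'NIFN' from pos 1. Output: "SNIFNIFN"

Answer: SNIFNIFN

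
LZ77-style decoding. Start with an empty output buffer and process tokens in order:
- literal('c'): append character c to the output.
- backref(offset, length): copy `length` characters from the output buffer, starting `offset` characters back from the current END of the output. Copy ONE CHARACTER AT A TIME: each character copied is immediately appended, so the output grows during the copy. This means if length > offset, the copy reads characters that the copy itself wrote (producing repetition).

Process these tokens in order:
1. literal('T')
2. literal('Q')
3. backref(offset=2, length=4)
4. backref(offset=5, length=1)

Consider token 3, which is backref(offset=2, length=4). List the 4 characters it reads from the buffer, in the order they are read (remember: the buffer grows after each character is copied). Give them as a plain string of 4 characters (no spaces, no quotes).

Token 1: literal('T'). Output: "T"
Token 2: literal('Q'). Output: "TQ"
Token 3: backref(off=2, len=4). Buffer before: "TQ" (len 2)
  byte 1: read out[0]='T', append. Buffer now: "TQT"
  byte 2: read out[1]='Q', append. Buffer now: "TQTQ"
  byte 3: read out[2]='T', append. Buffer now: "TQTQT"
  byte 4: read out[3]='Q', append. Buffer now: "TQTQTQ"

Answer: TQTQ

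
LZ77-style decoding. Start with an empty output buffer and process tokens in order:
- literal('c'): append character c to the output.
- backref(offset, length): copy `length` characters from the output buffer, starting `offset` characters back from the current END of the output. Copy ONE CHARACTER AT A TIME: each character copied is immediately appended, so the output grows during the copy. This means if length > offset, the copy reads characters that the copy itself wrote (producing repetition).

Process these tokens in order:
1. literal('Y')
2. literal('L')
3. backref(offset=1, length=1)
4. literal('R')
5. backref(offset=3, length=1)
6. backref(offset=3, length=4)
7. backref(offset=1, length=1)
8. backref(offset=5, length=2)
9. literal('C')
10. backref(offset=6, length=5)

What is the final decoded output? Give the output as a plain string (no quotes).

Answer: YLLRLLRLLLLRCLLLLR

Derivation:
Token 1: literal('Y'). Output: "Y"
Token 2: literal('L'). Output: "YL"
Token 3: backref(off=1, len=1). Copied 'L' from pos 1. Output: "YLL"
Token 4: literal('R'). Output: "YLLR"
Token 5: backref(off=3, len=1). Copied 'L' from pos 1. Output: "YLLRL"
Token 6: backref(off=3, len=4) (overlapping!). Copied 'LRLL' from pos 2. Output: "YLLRLLRLL"
Token 7: backref(off=1, len=1). Copied 'L' from pos 8. Output: "YLLRLLRLLL"
Token 8: backref(off=5, len=2). Copied 'LR' from pos 5. Output: "YLLRLLRLLLLR"
Token 9: literal('C'). Output: "YLLRLLRLLLLRC"
Token 10: backref(off=6, len=5). Copied 'LLLLR' from pos 7. Output: "YLLRLLRLLLLRCLLLLR"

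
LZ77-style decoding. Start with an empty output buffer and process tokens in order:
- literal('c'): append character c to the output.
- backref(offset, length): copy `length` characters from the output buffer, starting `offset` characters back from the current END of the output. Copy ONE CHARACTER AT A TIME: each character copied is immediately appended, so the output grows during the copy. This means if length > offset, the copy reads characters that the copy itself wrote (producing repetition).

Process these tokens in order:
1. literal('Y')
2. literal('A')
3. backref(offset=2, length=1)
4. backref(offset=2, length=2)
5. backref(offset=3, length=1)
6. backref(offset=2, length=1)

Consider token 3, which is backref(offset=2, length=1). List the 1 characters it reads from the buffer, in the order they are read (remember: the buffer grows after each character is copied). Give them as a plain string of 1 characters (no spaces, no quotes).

Answer: Y

Derivation:
Token 1: literal('Y'). Output: "Y"
Token 2: literal('A'). Output: "YA"
Token 3: backref(off=2, len=1). Buffer before: "YA" (len 2)
  byte 1: read out[0]='Y', append. Buffer now: "YAY"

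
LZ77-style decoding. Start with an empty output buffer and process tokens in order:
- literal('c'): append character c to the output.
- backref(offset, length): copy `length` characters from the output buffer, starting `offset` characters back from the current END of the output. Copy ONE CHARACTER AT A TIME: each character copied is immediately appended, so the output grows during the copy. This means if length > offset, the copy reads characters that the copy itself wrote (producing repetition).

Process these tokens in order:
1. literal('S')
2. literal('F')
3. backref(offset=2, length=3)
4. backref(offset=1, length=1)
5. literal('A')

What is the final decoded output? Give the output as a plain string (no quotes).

Answer: SFSFSSA

Derivation:
Token 1: literal('S'). Output: "S"
Token 2: literal('F'). Output: "SF"
Token 3: backref(off=2, len=3) (overlapping!). Copied 'SFS' from pos 0. Output: "SFSFS"
Token 4: backref(off=1, len=1). Copied 'S' from pos 4. Output: "SFSFSS"
Token 5: literal('A'). Output: "SFSFSSA"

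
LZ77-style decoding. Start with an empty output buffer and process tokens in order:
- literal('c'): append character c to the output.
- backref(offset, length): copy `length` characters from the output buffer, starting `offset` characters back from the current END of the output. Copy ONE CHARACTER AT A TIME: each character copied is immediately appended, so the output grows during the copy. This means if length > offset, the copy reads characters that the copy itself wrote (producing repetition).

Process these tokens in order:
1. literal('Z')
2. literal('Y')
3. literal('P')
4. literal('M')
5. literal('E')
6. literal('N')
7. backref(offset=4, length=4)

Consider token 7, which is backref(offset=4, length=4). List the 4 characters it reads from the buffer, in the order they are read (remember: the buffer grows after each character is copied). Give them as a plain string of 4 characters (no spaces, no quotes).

Token 1: literal('Z'). Output: "Z"
Token 2: literal('Y'). Output: "ZY"
Token 3: literal('P'). Output: "ZYP"
Token 4: literal('M'). Output: "ZYPM"
Token 5: literal('E'). Output: "ZYPME"
Token 6: literal('N'). Output: "ZYPMEN"
Token 7: backref(off=4, len=4). Buffer before: "ZYPMEN" (len 6)
  byte 1: read out[2]='P', append. Buffer now: "ZYPMENP"
  byte 2: read out[3]='M', append. Buffer now: "ZYPMENPM"
  byte 3: read out[4]='E', append. Buffer now: "ZYPMENPME"
  byte 4: read out[5]='N', append. Buffer now: "ZYPMENPMEN"

Answer: PMEN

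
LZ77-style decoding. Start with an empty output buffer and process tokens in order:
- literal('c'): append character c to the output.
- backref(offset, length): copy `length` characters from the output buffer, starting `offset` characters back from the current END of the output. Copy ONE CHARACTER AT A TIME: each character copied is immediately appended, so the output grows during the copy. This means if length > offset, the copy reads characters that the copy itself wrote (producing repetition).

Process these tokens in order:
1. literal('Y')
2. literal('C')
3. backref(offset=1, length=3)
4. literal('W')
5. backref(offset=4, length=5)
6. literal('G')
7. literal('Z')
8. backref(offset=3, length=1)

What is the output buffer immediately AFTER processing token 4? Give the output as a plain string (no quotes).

Answer: YCCCCW

Derivation:
Token 1: literal('Y'). Output: "Y"
Token 2: literal('C'). Output: "YC"
Token 3: backref(off=1, len=3) (overlapping!). Copied 'CCC' from pos 1. Output: "YCCCC"
Token 4: literal('W'). Output: "YCCCCW"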